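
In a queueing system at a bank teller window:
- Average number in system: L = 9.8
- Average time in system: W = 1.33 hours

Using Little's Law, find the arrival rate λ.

Little's Law: L = λW, so λ = L/W
λ = 9.8/1.33 = 7.3684 transactions/hour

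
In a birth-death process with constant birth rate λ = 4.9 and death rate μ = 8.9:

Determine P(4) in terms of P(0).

For constant rates: P(n)/P(0) = (λ/μ)^n
P(4)/P(0) = (4.9/8.9)^4 = 0.55056^4 = 0.09188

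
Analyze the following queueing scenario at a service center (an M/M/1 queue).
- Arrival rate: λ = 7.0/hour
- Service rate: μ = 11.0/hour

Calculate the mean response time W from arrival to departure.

First, compute utilization: ρ = λ/μ = 7.0/11.0 = 0.6364
For M/M/1: W = 1/(μ-λ)
W = 1/(11.0-7.0) = 1/4.00
W = 0.2500 hours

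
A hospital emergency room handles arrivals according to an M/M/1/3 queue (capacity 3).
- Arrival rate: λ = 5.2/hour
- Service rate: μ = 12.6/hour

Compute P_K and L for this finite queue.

ρ = λ/μ = 5.2/12.6 = 0.4127
P₀ = (1-ρ)/(1-ρ^(K+1)) = (1-0.4127)/(1-0.4127^4) = 0.5873/0.9710 = 0.6048
P_K = P₀×ρ^K = 0.60485 × 0.4127^3 = 0.60485 × 0.070292 = 0.04252
Blocking probability P_3 = 0.04252 (4.25%)
L = ρ[1 - (K+1)ρ^K + Kρ^(K+1)] / [(1-ρ)(1-ρ^(K+1))]
L = 0.4127 × (1 - 4×0.07029 + 3×0.02901) / ((1 - 0.4127) × (1 - 0.02901)) = 0.5832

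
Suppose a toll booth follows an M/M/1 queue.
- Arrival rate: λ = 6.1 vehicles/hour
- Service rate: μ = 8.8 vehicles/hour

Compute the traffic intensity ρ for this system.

Server utilization: ρ = λ/μ
ρ = 6.1/8.8 = 0.6932
The server is busy 69.32% of the time.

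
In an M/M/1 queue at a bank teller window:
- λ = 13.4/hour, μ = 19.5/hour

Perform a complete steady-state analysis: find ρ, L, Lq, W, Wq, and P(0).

Step 1: ρ = λ/μ = 13.4/19.5 = 0.6872
Step 2: L = λ/(μ-λ) = 13.4/6.10 = 2.1967
Step 3: Lq = λ²/(μ(μ-λ)) = 179.56/(19.5×6.10) = 1.5095
Step 4: W = 1/(μ-λ) = 1/6.10 = 0.16393
Step 5: Wq = λ/(μ(μ-λ)) = 13.4/(19.5×6.10) = 0.1127
Step 6: P(0) = 1-ρ = 0.3128
Verify: L = λW = 13.4×0.16393 = 2.1967 ✔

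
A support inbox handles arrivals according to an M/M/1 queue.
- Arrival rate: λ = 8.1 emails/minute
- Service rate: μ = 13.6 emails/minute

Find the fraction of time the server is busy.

Server utilization: ρ = λ/μ
ρ = 8.1/13.6 = 0.5956
The server is busy 59.56% of the time.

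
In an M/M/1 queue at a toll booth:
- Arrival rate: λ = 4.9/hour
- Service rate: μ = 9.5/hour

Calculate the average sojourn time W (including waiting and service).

First, compute utilization: ρ = λ/μ = 4.9/9.5 = 0.5158
For M/M/1: W = 1/(μ-λ)
W = 1/(9.5-4.9) = 1/4.60
W = 0.2174 hours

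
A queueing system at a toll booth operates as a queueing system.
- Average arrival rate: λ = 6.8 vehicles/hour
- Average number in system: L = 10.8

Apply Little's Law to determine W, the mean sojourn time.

Little's Law: L = λW, so W = L/λ
W = 10.8/6.8 = 1.5882 hours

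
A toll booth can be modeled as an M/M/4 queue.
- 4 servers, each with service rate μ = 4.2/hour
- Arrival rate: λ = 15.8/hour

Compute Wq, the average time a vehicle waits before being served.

Traffic intensity: ρ = λ/(cμ) = 15.8/(4×4.2) = 0.9405
Since ρ = 0.9405 < 1, system is stable.
Offered load a = λ/μ = cρ = 15.8/4.2 = 3.7619
P₀ = [ Σₙ₌₀^3 aⁿ/n! + a^4/(4!(1-ρ)) ]⁻¹
Σ = a^0/0! + a^1/1! + a^2/2! + a^3/3! = 1.0000 + 3.7619 + 7.0760 + 8.8730 = 20.7109
a^4/(4!(1-ρ)) = 200.27705/(24 × 0.059523810) = 140.1939
P₀ = 1/(20.7109 + 140.1939) = 0.006215
Lq = P₀·a^4·ρ / (4!(1-ρ)²) = 0.00621485 × 200.2771 × 0.940476 / (24 × 0.00354308) = 13.7663
Wq = Lq/λ = 13.7663/15.8 = 0.8713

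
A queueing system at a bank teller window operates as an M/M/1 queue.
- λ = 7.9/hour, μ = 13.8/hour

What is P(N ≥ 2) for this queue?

ρ = λ/μ = 7.9/13.8 = 0.57246
P(N ≥ n) = ρⁿ
P(N ≥ 2) = 0.57246^2
P(N ≥ 2) = 0.3277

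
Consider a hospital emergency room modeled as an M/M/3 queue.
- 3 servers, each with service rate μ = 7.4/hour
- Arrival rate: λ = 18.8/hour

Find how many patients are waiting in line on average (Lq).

Traffic intensity: ρ = λ/(cμ) = 18.8/(3×7.4) = 0.8468
Since ρ = 0.8468 < 1, system is stable.
Offered load a = λ/μ = cρ = 18.8/7.4 = 2.5405
P₀ = [ Σₙ₌₀^2 aⁿ/n! + a^3/(3!(1-ρ)) ]⁻¹
Σ = a^0/0! + a^1/1! + a^2/2! = 1.0000 + 2.5405 + 3.2272 = 6.7677
a^3/(3!(1-ρ)) = 16.3975/(6 × 0.153153) = 17.8444
P₀ = 1/(6.7677 + 17.8444) = 0.04063
Lq = P₀·a^3·ρ / (3!(1-ρ)²) = 0.0406305 × 16.3975 × 0.846847 / (6 × 0.0234559) = 4.0090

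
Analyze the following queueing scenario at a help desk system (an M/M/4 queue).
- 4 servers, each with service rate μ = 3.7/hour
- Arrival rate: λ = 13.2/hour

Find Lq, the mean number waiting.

Traffic intensity: ρ = λ/(cμ) = 13.2/(4×3.7) = 0.8919
Since ρ = 0.8919 < 1, system is stable.
Offered load a = λ/μ = cρ = 13.2/3.7 = 3.5676
P₀ = [ Σₙ₌₀^3 aⁿ/n! + a^4/(4!(1-ρ)) ]⁻¹
Σ = a^0/0! + a^1/1! + a^2/2! + a^3/3! = 1.0000 + 3.5676 + 6.3638 + 7.5677 = 18.4991
a^4/(4!(1-ρ)) = 161.9902/(24 × 0.1081081) = 62.4337
P₀ = 1/(18.4991 + 62.4337) = 0.01236
Lq = P₀·a^4·ρ / (4!(1-ρ)²) = 0.01235593 × 161.9902 × 0.8918919 / (24 × 0.01168736) = 6.3643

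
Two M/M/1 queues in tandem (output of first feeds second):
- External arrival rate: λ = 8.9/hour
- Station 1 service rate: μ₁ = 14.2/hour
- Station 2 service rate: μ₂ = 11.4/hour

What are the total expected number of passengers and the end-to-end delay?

By Jackson's theorem, each station behaves as independent M/M/1.
Station 1: ρ₁ = 8.9/14.2 = 0.6268, L₁ = ρ₁/(1-ρ₁) = λ/(μ₁-λ) = 8.9/5.30 = 1.6792
Station 2: ρ₂ = 8.9/11.4 = 0.7807, L₂ = ρ₂/(1-ρ₂) = λ/(μ₂-λ) = 8.9/2.50 = 3.5600
Total: L = L₁ + L₂ = 1.6792 + 3.5600 = 5.2392
W = L/λ = 5.2392/8.9 = 0.5887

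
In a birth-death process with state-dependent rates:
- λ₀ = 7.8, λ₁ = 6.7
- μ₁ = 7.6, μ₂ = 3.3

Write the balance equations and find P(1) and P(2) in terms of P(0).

Balance equations:
State 0: λ₀P₀ = μ₁P₁ → P₁ = (λ₀/μ₁)P₀ = (7.8/7.6)P₀ = 1.0263P₀
State 1: P₂ = (λ₀λ₁)/(μ₁μ₂)P₀ = (7.8×6.7)/(7.6×3.3)P₀ = 2.0837P₀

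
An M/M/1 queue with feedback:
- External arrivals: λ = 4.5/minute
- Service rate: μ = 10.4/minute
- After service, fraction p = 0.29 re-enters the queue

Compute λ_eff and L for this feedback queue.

Effective arrival rate: λ_eff = λ/(1-p) = 4.5/(1-0.29) = 4.5/0.71 = 6.33803
ρ = λ_eff/μ = 6.33803/10.4 = 0.609426
L = ρ/(1-ρ) = 0.609426/(1-0.609426) = 1.5603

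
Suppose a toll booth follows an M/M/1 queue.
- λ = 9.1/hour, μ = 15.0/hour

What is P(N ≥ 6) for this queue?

ρ = λ/μ = 9.1/15.0 = 0.606667
P(N ≥ n) = ρⁿ
P(N ≥ 6) = 0.606667^6
P(N ≥ 6) = 0.04985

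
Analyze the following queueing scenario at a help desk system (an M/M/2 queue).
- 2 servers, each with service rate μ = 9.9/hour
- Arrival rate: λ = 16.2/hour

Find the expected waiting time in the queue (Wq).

Traffic intensity: ρ = λ/(cμ) = 16.2/(2×9.9) = 0.8182
Since ρ = 0.8182 < 1, system is stable.
Offered load a = λ/μ = cρ = 16.2/9.9 = 1.6364
P₀ = [ Σₙ₌₀^1 aⁿ/n! + a^2/(2!(1-ρ)) ]⁻¹
Σ = a^0/0! + a^1/1! = 1.0000 + 1.6364 = 2.6364
a^2/(2!(1-ρ)) = 2.6777/(2 × 0.18182) = 7.3636
P₀ = 1/(2.6364 + 7.3636) = 0.1000
Lq = P₀·a^2·ρ / (2!(1-ρ)²) = 0.10000 × 2.6777 × 0.81818 / (2 × 0.033058) = 3.3136
Wq = Lq/λ = 3.3136/16.2 = 0.2045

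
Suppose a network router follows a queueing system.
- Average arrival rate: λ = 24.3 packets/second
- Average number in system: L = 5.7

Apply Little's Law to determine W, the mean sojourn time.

Little's Law: L = λW, so W = L/λ
W = 5.7/24.3 = 0.2346 seconds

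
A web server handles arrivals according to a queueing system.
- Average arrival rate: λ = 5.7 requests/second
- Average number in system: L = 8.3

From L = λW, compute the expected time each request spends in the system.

Little's Law: L = λW, so W = L/λ
W = 8.3/5.7 = 1.4561 seconds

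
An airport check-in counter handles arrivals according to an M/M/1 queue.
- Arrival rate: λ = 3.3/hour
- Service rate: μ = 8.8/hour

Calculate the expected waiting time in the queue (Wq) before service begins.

First, compute utilization: ρ = λ/μ = 3.3/8.8 = 0.3750
For M/M/1: Wq = λ/(μ(μ-λ))
Wq = 3.3/(8.8 × (8.8-3.3))
Wq = 3.3/(8.8 × 5.50)
Wq = 0.06818 hours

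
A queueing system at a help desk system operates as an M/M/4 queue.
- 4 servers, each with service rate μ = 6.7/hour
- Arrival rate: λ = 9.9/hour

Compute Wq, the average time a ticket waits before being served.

Traffic intensity: ρ = λ/(cμ) = 9.9/(4×6.7) = 0.3694
Since ρ = 0.3694 < 1, system is stable.
Offered load a = λ/μ = cρ = 9.9/6.7 = 1.4776
P₀ = [ Σₙ₌₀^3 aⁿ/n! + a^4/(4!(1-ρ)) ]⁻¹
Σ = a^0/0! + a^1/1! + a^2/2! + a^3/3! = 1.0000 + 1.4776 + 1.0917 + 0.5377 = 4.1070
a^4/(4!(1-ρ)) = 4.7670/(24 × 0.6306) = 0.3150
P₀ = 1/(4.1070 + 0.3150) = 0.2261
Lq = P₀·a^4·ρ / (4!(1-ρ)²) = 0.22614 × 4.7670 × 0.36940 / (24 × 0.39765) = 0.04173
Wq = Lq/λ = 0.04173/9.9 = 0.004215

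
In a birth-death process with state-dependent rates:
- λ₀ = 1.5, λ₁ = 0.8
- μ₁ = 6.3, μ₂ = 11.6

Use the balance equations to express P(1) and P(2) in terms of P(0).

Balance equations:
State 0: λ₀P₀ = μ₁P₁ → P₁ = (λ₀/μ₁)P₀ = (1.5/6.3)P₀ = 0.2381P₀
State 1: P₂ = (λ₀λ₁)/(μ₁μ₂)P₀ = (1.5×0.8)/(6.3×11.6)P₀ = 0.01642P₀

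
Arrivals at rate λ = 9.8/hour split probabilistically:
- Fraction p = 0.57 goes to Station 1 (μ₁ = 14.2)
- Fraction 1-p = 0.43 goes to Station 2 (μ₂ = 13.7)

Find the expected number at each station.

Effective rates: λ₁ = 9.8×0.57 = 5.586, λ₂ = 9.8×0.43 = 4.214
Station 1: ρ₁ = 5.586/14.2 = 0.3934, L₁ = ρ₁/(1-ρ₁) = 0.3934/(1-0.3934) = 0.6485
Station 2: ρ₂ = 4.214/13.7 = 0.30759, L₂ = ρ₂/(1-ρ₂) = 0.30759/(1-0.30759) = 0.4442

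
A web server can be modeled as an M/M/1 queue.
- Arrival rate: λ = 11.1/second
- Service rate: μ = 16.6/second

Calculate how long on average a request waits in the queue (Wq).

First, compute utilization: ρ = λ/μ = 11.1/16.6 = 0.6687
For M/M/1: Wq = λ/(μ(μ-λ))
Wq = 11.1/(16.6 × (16.6-11.1))
Wq = 11.1/(16.6 × 5.50)
Wq = 0.1216 seconds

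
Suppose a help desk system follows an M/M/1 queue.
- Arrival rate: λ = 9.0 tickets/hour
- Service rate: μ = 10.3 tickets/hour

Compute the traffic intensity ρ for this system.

Server utilization: ρ = λ/μ
ρ = 9.0/10.3 = 0.8738
The server is busy 87.38% of the time.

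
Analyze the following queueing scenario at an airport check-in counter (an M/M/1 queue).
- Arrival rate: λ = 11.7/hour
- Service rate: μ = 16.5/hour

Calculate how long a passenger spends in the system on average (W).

First, compute utilization: ρ = λ/μ = 11.7/16.5 = 0.7091
For M/M/1: W = 1/(μ-λ)
W = 1/(16.5-11.7) = 1/4.80
W = 0.2083 hours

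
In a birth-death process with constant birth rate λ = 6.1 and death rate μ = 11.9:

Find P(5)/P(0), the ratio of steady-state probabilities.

For constant rates: P(n)/P(0) = (λ/μ)^n
P(5)/P(0) = (6.1/11.9)^5 = 0.5126^5 = 0.03539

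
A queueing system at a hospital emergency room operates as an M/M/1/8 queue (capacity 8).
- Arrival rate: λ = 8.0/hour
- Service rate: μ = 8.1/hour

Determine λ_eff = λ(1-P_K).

ρ = λ/μ = 8.0/8.1 = 0.98765
P₀ = (1-ρ)/(1-ρ^(K+1)) = (1-0.98765)/(1-0.98765^9) = 0.01235/0.1058 = 0.1167
P_K = P₀×ρ^K = 0.1167 × 0.98765^8 = 0.1167 × 0.9054 = 0.1057
λ_eff = λ(1-P_K) = 8.0 × (1 - 0.10567) = 8.0 × 0.89433 = 7.1546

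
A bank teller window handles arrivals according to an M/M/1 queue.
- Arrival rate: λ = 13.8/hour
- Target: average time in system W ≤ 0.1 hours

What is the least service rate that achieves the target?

For M/M/1: W = 1/(μ-λ)
Need W ≤ 0.1, so 1/(μ-λ) ≤ 0.1
μ - λ ≥ 1/0.1 = 10.0000
μ ≥ 13.8 + 10.0000 = 23.8000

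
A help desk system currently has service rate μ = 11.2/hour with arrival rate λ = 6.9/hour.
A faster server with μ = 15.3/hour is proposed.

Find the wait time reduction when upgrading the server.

System 1: ρ₁ = 6.9/11.2 = 0.6161, W₁ = 1/(11.2-6.9) = 0.23256
System 2: ρ₂ = 6.9/15.3 = 0.4510, W₂ = 1/(15.3-6.9) = 0.11905
Improvement: (W₁-W₂)/W₁ = (0.23256-0.11905)/0.23256 = 48.81%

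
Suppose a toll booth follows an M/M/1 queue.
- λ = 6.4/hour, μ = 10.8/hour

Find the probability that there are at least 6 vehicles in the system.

ρ = λ/μ = 6.4/10.8 = 0.59259
P(N ≥ n) = ρⁿ
P(N ≥ 6) = 0.59259^6
P(N ≥ 6) = 0.04330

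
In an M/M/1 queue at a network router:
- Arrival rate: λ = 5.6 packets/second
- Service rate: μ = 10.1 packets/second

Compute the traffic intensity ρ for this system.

Server utilization: ρ = λ/μ
ρ = 5.6/10.1 = 0.5545
The server is busy 55.45% of the time.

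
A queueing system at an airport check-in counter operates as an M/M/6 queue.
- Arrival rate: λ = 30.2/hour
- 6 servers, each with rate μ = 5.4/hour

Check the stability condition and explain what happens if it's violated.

Stability requires ρ = λ/(cμ) < 1
ρ = 30.2/(6 × 5.4) = 30.2/32.40 = 0.9321
Since 0.9321 < 1, the system is STABLE.
The servers are busy 93.21% of the time.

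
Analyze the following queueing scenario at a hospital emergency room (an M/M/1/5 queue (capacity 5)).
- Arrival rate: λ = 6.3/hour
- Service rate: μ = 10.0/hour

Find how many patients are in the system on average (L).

ρ = λ/μ = 6.3/10.0 = 0.6300
P₀ = (1-ρ)/(1-ρ^(K+1)) = (1-0.6300)/(1-0.6300^6) = 0.3700/0.9375 = 0.3947
P_K = P₀×ρ^K = 0.3947 × 0.6300^5 = 0.3947 × 0.09924 = 0.03917
L = ρ[1 - (K+1)ρ^K + Kρ^(K+1)] / [(1-ρ)(1-ρ^(K+1))]
L = 0.6300 × (1 - 6×0.09924 + 5×0.06252) / ((1 - 0.6300) × (1 - 0.06252)) = 1.3025 patients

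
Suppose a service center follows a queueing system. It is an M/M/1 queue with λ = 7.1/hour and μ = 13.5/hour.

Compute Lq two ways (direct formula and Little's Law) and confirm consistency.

Method 1 (direct): Lq = λ²/(μ(μ-λ)) = 50.41/(13.5 × 6.40) = 0.5834

Method 2 (Little's Law):
W = 1/(μ-λ) = 1/6.40 = 0.15625
Wq = W - 1/μ = 0.15625 - 0.074074 = 0.082176
Lq = λWq = 7.1 × 0.082176 = 0.5834 ✔ (matches Method 1)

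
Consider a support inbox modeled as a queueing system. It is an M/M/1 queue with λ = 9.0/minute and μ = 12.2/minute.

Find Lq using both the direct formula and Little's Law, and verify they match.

Method 1 (direct): Lq = λ²/(μ(μ-λ)) = 81.00/(12.2 × 3.20) = 2.0748

Method 2 (Little's Law):
W = 1/(μ-λ) = 1/3.20 = 0.3125
Wq = W - 1/μ = 0.3125 - 0.08197 = 0.23053
Lq = λWq = 9.0 × 0.23053 = 2.0748 ✔ (matches Method 1)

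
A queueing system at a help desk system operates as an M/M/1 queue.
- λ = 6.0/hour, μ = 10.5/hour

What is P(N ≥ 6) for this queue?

ρ = λ/μ = 6.0/10.5 = 0.57143
P(N ≥ n) = ρⁿ
P(N ≥ 6) = 0.57143^6
P(N ≥ 6) = 0.03482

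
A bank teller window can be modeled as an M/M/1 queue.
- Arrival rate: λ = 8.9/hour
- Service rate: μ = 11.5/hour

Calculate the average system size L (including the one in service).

ρ = λ/μ = 8.9/11.5 = 0.7739
For M/M/1: L = λ/(μ-λ)
L = 8.9/(11.5-8.9) = 8.9/2.60
L = 3.4231 transactions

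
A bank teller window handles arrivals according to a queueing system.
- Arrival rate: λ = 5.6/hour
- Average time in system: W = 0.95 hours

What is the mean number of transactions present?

Little's Law: L = λW
L = 5.6 × 0.95 = 5.3200 transactions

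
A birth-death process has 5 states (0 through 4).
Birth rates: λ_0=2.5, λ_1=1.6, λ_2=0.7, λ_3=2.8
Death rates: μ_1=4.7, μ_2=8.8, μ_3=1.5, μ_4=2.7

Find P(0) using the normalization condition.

Ratios P(n)/P(0) = (λ₀···λₙ₋₁)/(μ₁···μₙ):
P(1)/P(0) = (2.5)/(4.7) = 0.53191
P(2)/P(0) = (2.5×1.6)/(4.7×8.8) = 0.096712
P(3)/P(0) = (2.5×1.6×0.7)/(4.7×8.8×1.5) = 0.045132
P(4)/P(0) = (2.5×1.6×0.7×2.8)/(4.7×8.8×1.5×2.7) = 0.046804

Normalization: ∑ P(n) = 1
P(0) × (1.0000 + 0.53191 + 0.096712 + 0.045132 + 0.046804) = 1
P(0) × 1.7206 = 1
P(0) = 1/1.7206 = 0.5812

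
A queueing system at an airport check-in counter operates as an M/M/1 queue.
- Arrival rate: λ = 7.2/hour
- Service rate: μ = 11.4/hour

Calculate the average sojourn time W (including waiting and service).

First, compute utilization: ρ = λ/μ = 7.2/11.4 = 0.6316
For M/M/1: W = 1/(μ-λ)
W = 1/(11.4-7.2) = 1/4.20
W = 0.2381 hours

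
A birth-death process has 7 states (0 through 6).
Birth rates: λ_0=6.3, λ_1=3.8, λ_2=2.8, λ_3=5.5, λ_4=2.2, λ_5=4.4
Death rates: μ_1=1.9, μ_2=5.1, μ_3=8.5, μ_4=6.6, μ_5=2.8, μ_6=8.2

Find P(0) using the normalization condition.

Ratios P(n)/P(0) = (λ₀···λₙ₋₁)/(μ₁···μₙ):
P(1)/P(0) = (6.3)/(1.9) = 3.3158
P(2)/P(0) = (6.3×3.8)/(1.9×5.1) = 2.4706
P(3)/P(0) = (6.3×3.8×2.8)/(1.9×5.1×8.5) = 0.8138
P(4)/P(0) = (6.3×3.8×2.8×5.5)/(1.9×5.1×8.5×6.6) = 0.6782
P(5)/P(0) = (6.3×3.8×2.8×5.5×2.2)/(1.9×5.1×8.5×6.6×2.8) = 0.5329
P(6)/P(0) = (6.3×3.8×2.8×5.5×2.2×4.4)/(1.9×5.1×8.5×6.6×2.8×8.2) = 0.2859

Normalization: ∑ P(n) = 1
P(0) × (1.0000 + 3.3158 + 2.4706 + 0.8138 + 0.6782 + 0.5329 + 0.2859) = 1
P(0) × 9.0972 = 1
P(0) = 1/9.0972 = 0.1099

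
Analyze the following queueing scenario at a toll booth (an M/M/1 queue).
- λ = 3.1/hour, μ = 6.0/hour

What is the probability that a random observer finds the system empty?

ρ = λ/μ = 3.1/6.0 = 0.5167
P(0) = 1 - ρ = 1 - 0.5167 = 0.4833
The server is idle 48.33% of the time.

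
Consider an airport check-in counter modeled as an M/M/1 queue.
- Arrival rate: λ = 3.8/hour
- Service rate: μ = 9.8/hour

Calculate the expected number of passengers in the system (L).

ρ = λ/μ = 3.8/9.8 = 0.3878
For M/M/1: L = λ/(μ-λ)
L = 3.8/(9.8-3.8) = 3.8/6.00
L = 0.6333 passengers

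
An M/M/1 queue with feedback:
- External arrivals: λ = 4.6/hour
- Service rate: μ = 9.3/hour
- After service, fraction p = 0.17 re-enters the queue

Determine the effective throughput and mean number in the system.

Effective arrival rate: λ_eff = λ/(1-p) = 4.6/(1-0.17) = 4.6/0.83 = 5.54217
ρ = λ_eff/μ = 5.54217/9.3 = 0.59593
L = ρ/(1-ρ) = 0.59593/(1-0.59593) = 1.4748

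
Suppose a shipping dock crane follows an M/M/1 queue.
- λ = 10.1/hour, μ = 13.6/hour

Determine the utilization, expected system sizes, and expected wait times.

Step 1: ρ = λ/μ = 10.1/13.6 = 0.7426
Step 2: L = λ/(μ-λ) = 10.1/3.50 = 2.8857
Step 3: Lq = λ²/(μ(μ-λ)) = 102.01/(13.6×3.50) = 2.1431
Step 4: W = 1/(μ-λ) = 1/3.50 = 0.28571
Step 5: Wq = λ/(μ(μ-λ)) = 10.1/(13.6×3.50) = 0.2122
Step 6: P(0) = 1-ρ = 0.2574
Verify: L = λW = 10.1×0.28571 = 2.8857 ✔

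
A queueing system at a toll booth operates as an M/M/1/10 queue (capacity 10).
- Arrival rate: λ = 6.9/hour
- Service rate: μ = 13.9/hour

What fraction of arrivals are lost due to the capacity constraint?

ρ = λ/μ = 6.9/13.9 = 0.496403
P₀ = (1-ρ)/(1-ρ^(K+1)) = (1-0.496403)/(1-0.496403^11) = 0.50360/0.99955 = 0.5038
P_K = P₀×ρ^K = 0.5038 × 0.496403^10 = 0.5038 × 0.0009085 = 0.0004577
Blocking probability = 0.04577%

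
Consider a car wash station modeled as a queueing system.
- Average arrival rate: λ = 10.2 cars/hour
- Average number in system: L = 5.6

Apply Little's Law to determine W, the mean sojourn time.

Little's Law: L = λW, so W = L/λ
W = 5.6/10.2 = 0.5490 hours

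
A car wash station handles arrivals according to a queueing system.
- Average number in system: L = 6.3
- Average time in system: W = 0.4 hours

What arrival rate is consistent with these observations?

Little's Law: L = λW, so λ = L/W
λ = 6.3/0.4 = 15.7500 cars/hour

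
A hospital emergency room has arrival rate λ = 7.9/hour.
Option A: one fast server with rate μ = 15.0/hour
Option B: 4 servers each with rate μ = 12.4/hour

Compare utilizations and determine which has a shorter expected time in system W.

Option A: single server μ = 15.0 (M/M/1)
  ρ_A = 7.9/15.0 = 0.5267
  W_A = 1/(μ-λ) = 1/(15.0-7.9) = 1/7.10 = 0.1408

Option B: 4 servers μ = 12.4 (M/M/4)
  ρ_B = λ/(cμ) = 7.9/(4×12.4) = 0.1593
  Offered load a = λ/μ = cρ = 7.9/12.4 = 0.6371
  P₀ = [ Σₙ₌₀^3 aⁿ/n! + a^4/(4!(1-ρ)) ]⁻¹
  Σ = a^0/0! + a^1/1! + a^2/2! + a^3/3! = 1.0000 + 0.6371 + 0.2029 + 0.04310 = 1.8831
  a^4/(4!(1-ρ)) = 0.16475/(24 × 0.84073) = 0.008165
  P₀ = 1/(1.8831 + 0.008165) = 0.5287
  Lq = P₀·a^4·ρ / (4!(1-ρ)²) = 0.528735 × 0.164749 × 0.159274 / (24 × 0.706820) = 0.0008179
  Wq_B = Lq/λ = 0.0008179/7.9 = 0.0001035
  W_B = Wq_B + 1/μ = 0.0001035 + 0.08065 = 0.08075

Since W_B = 0.08075 < W_A = 0.1408, Option B (multiple servers) has the shorter time in system.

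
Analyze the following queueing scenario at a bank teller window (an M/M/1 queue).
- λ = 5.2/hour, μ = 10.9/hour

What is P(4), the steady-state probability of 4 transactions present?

ρ = λ/μ = 5.2/10.9 = 0.4771
P(n) = (1-ρ)ρⁿ
P(4) = (1-0.4771) × 0.4771^4
P(4) = 0.5229 × 0.05181
P(4) = 0.02709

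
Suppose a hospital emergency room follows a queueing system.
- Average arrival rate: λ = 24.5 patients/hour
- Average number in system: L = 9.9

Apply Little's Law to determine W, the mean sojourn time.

Little's Law: L = λW, so W = L/λ
W = 9.9/24.5 = 0.4041 hours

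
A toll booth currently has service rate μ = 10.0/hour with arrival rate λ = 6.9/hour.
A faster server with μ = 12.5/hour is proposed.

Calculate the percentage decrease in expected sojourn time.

System 1: ρ₁ = 6.9/10.0 = 0.6900, W₁ = 1/(10.0-6.9) = 0.3226
System 2: ρ₂ = 6.9/12.5 = 0.5520, W₂ = 1/(12.5-6.9) = 0.1786
Improvement: (W₁-W₂)/W₁ = (0.3226-0.1786)/0.3226 = 44.64%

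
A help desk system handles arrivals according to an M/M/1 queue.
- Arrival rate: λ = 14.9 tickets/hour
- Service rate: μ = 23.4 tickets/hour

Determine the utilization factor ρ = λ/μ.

Server utilization: ρ = λ/μ
ρ = 14.9/23.4 = 0.6368
The server is busy 63.68% of the time.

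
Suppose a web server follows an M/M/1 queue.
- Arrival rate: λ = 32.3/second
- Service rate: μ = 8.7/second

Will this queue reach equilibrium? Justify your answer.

Stability requires ρ = λ/(cμ) < 1
ρ = 32.3/(1 × 8.7) = 32.3/8.70 = 3.7126
Since 3.7126 ≥ 1, the system is UNSTABLE.
Queue grows without bound. Need μ > λ = 32.3.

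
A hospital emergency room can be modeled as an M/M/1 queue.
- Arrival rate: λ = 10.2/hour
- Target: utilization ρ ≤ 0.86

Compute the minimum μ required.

ρ = λ/μ, so μ = λ/ρ
μ ≥ 10.2/0.86 = 11.8605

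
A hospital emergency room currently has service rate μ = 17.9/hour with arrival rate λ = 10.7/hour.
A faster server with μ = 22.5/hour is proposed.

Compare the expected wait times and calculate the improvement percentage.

System 1: ρ₁ = 10.7/17.9 = 0.5978, W₁ = 1/(17.9-10.7) = 0.1389
System 2: ρ₂ = 10.7/22.5 = 0.4756, W₂ = 1/(22.5-10.7) = 0.08475
Improvement: (W₁-W₂)/W₁ = (0.1389-0.08475)/0.1389 = 38.98%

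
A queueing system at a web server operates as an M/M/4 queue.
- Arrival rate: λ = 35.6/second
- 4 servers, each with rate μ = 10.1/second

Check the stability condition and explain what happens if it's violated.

Stability requires ρ = λ/(cμ) < 1
ρ = 35.6/(4 × 10.1) = 35.6/40.40 = 0.8812
Since 0.8812 < 1, the system is STABLE.
The servers are busy 88.12% of the time.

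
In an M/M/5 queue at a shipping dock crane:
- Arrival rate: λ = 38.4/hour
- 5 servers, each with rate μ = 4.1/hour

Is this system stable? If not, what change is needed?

Stability requires ρ = λ/(cμ) < 1
ρ = 38.4/(5 × 4.1) = 38.4/20.50 = 1.8732
Since 1.8732 ≥ 1, the system is UNSTABLE.
Need c > λ/μ = 38.4/4.1 = 9.37.
Minimum servers needed: c = 10.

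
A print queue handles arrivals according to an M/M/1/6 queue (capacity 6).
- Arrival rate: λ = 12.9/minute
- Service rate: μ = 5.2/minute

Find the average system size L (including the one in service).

ρ = λ/μ = 12.9/5.2 = 2.4808
P₀ = (1-ρ)/(1-ρ^(K+1)) = (1-2.4808)/(1-2.4808^7) = -1.4808/-577.2855 = 0.002565
P_K = P₀×ρ^K = 0.002565 × 2.4808^6 = 0.002565 × 233.1044 = 0.5979
L = ρ[1 - (K+1)ρ^K + Kρ^(K+1)] / [(1-ρ)(1-ρ^(K+1))]
L = 2.4808 × (1 - 7×233.1044 + 6×578.2855) / ((1 - 2.4808) × (1 - 578.2855)) = 5.3368 jobs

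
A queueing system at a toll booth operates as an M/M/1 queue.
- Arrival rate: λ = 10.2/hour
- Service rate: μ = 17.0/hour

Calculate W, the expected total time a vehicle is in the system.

First, compute utilization: ρ = λ/μ = 10.2/17.0 = 0.6000
For M/M/1: W = 1/(μ-λ)
W = 1/(17.0-10.2) = 1/6.80
W = 0.1471 hours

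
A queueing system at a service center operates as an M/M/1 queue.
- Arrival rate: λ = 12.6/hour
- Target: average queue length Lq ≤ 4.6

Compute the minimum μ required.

For M/M/1: Lq = λ²/(μ(μ-λ))
Need Lq ≤ 4.6, i.e. μ(μ-λ) ≥ λ²/4.6
μ² - 12.6μ - 158.76/4.6 ≥ 0  →  μ² - 12.6μ - 34.51304 ≥ 0
Quadratic formula (positive root): μ = [λ + √(λ² + 4×34.51304)]/2
Discriminant: 158.76 + 4×34.51304 = 296.8122, √296.8122 = 17.2282
μ ≥ (12.6 + 17.2282)/2 = 14.9141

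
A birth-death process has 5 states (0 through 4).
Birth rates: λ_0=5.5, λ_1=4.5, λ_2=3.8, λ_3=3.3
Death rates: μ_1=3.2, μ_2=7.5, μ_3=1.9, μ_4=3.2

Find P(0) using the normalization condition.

Ratios P(n)/P(0) = (λ₀···λₙ₋₁)/(μ₁···μₙ):
P(1)/P(0) = (5.5)/(3.2) = 1.7188
P(2)/P(0) = (5.5×4.5)/(3.2×7.5) = 1.0312
P(3)/P(0) = (5.5×4.5×3.8)/(3.2×7.5×1.9) = 2.0625
P(4)/P(0) = (5.5×4.5×3.8×3.3)/(3.2×7.5×1.9×3.2) = 2.1270

Normalization: ∑ P(n) = 1
P(0) × (1.0000 + 1.7188 + 1.0312 + 2.0625 + 2.1270) = 1
P(0) × 7.9395 = 1
P(0) = 1/7.9395 = 0.1260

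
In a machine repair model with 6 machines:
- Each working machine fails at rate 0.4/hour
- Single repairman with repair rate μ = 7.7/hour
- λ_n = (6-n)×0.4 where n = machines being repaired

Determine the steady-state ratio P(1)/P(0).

P(1)/P(0) = ∏_{i=0}^{1-1} λ_i/μ_{i+1}
= (6-0)×0.4/7.7
= 0.3117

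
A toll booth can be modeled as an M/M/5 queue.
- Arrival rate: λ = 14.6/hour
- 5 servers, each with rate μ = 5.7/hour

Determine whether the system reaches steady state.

Stability requires ρ = λ/(cμ) < 1
ρ = 14.6/(5 × 5.7) = 14.6/28.50 = 0.5123
Since 0.5123 < 1, the system is STABLE.
The servers are busy 51.23% of the time.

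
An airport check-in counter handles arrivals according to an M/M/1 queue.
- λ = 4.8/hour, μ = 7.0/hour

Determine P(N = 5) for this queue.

ρ = λ/μ = 4.8/7.0 = 0.68571
P(n) = (1-ρ)ρⁿ
P(5) = (1-0.68571) × 0.68571^5
P(5) = 0.3143 × 0.1516
P(5) = 0.04765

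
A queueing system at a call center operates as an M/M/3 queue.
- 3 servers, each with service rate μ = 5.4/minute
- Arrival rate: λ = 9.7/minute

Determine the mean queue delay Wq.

Traffic intensity: ρ = λ/(cμ) = 9.7/(3×5.4) = 0.5988
Since ρ = 0.5988 < 1, system is stable.
Offered load a = λ/μ = cρ = 9.7/5.4 = 1.7963
P₀ = [ Σₙ₌₀^2 aⁿ/n! + a^3/(3!(1-ρ)) ]⁻¹
Σ = a^0/0! + a^1/1! + a^2/2! = 1.0000 + 1.7963 + 1.6133 = 4.4096
a^3/(3!(1-ρ)) = 5.7961/(6 × 0.40123) = 2.4076
P₀ = 1/(4.4096 + 2.4076) = 0.1467
Lq = P₀·a^3·ρ / (3!(1-ρ)²) = 0.14669 × 5.7961 × 0.59877 / (6 × 0.16099) = 0.5270
Wq = Lq/λ = 0.5270/9.7 = 0.05433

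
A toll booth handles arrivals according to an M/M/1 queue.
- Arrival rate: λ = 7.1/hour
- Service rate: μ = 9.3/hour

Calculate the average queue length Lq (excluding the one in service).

ρ = λ/μ = 7.1/9.3 = 0.7634
For M/M/1: Lq = λ²/(μ(μ-λ))
Lq = 50.41/(9.3 × 2.20)
Lq = 2.4638 vehicles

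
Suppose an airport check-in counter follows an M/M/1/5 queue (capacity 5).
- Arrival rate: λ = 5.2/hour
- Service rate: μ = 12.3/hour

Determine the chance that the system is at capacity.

ρ = λ/μ = 5.2/12.3 = 0.42276
P₀ = (1-ρ)/(1-ρ^(K+1)) = (1-0.42276)/(1-0.42276^6) = 0.57724/0.99429 = 0.5806
P_K = P₀×ρ^K = 0.58055 × 0.42276^5 = 0.58055 × 0.013504 = 0.007840
Blocking probability = 0.78%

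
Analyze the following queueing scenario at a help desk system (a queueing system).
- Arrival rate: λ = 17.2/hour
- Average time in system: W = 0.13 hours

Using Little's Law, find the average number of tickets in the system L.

Little's Law: L = λW
L = 17.2 × 0.13 = 2.2360 tickets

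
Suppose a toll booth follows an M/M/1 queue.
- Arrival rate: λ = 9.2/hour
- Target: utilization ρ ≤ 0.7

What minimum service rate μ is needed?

ρ = λ/μ, so μ = λ/ρ
μ ≥ 9.2/0.7 = 13.1429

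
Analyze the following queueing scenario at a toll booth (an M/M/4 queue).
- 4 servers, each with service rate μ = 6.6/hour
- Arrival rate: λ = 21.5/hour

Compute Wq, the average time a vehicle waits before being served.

Traffic intensity: ρ = λ/(cμ) = 21.5/(4×6.6) = 0.8144
Since ρ = 0.8144 < 1, system is stable.
Offered load a = λ/μ = cρ = 21.5/6.6 = 3.2576
P₀ = [ Σₙ₌₀^3 aⁿ/n! + a^4/(4!(1-ρ)) ]⁻¹
Σ = a^0/0! + a^1/1! + a^2/2! + a^3/3! = 1.00000 + 3.25758 + 5.30590 + 5.76146 = 15.3249
a^4/(4!(1-ρ)) = 112.6103/(24 × 0.185606) = 25.2799
P₀ = 1/(15.3249 + 25.2799) = 0.02463
Lq = P₀·a^4·ρ / (4!(1-ρ)²) = 0.024628 × 112.6103 × 0.81439 / (24 × 0.034450) = 2.7317
Wq = Lq/λ = 2.7317/21.5 = 0.1271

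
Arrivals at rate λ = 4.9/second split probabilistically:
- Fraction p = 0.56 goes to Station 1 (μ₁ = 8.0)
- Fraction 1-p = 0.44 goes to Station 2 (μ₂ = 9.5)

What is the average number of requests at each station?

Effective rates: λ₁ = 4.9×0.56 = 2.744, λ₂ = 4.9×0.44 = 2.156
Station 1: ρ₁ = 2.744/8.0 = 0.3430, L₁ = ρ₁/(1-ρ₁) = 0.3430/(1-0.3430) = 0.5221
Station 2: ρ₂ = 2.156/9.5 = 0.22695, L₂ = ρ₂/(1-ρ₂) = 0.22695/(1-0.22695) = 0.2936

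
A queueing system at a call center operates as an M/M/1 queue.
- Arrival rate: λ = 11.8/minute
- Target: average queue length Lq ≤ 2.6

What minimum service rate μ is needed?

For M/M/1: Lq = λ²/(μ(μ-λ))
Need Lq ≤ 2.6, i.e. μ(μ-λ) ≥ λ²/2.6
μ² - 11.8μ - 139.24/2.6 ≥ 0  →  μ² - 11.8μ - 53.55385 ≥ 0
Quadratic formula (positive root): μ = [λ + √(λ² + 4×53.55385)]/2
Discriminant: 139.24 + 4×53.55385 = 353.4554, √353.4554 = 18.8004
μ ≥ (11.8 + 18.8004)/2 = 15.3002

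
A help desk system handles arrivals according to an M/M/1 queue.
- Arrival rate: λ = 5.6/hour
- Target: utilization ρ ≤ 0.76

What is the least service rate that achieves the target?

ρ = λ/μ, so μ = λ/ρ
μ ≥ 5.6/0.76 = 7.3684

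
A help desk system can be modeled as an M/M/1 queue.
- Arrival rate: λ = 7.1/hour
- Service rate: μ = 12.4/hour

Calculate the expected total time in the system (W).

First, compute utilization: ρ = λ/μ = 7.1/12.4 = 0.5726
For M/M/1: W = 1/(μ-λ)
W = 1/(12.4-7.1) = 1/5.30
W = 0.1887 hours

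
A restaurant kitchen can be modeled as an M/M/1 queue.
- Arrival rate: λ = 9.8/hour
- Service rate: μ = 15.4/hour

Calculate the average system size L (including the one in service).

ρ = λ/μ = 9.8/15.4 = 0.6364
For M/M/1: L = λ/(μ-λ)
L = 9.8/(15.4-9.8) = 9.8/5.60
L = 1.7500 orders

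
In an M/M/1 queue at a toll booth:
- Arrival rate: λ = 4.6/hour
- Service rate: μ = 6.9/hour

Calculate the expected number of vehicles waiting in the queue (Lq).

ρ = λ/μ = 4.6/6.9 = 0.6667
For M/M/1: Lq = λ²/(μ(μ-λ))
Lq = 21.16/(6.9 × 2.30)
Lq = 1.3333 vehicles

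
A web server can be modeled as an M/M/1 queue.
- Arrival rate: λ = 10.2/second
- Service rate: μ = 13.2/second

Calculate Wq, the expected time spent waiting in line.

First, compute utilization: ρ = λ/μ = 10.2/13.2 = 0.7727
For M/M/1: Wq = λ/(μ(μ-λ))
Wq = 10.2/(13.2 × (13.2-10.2))
Wq = 10.2/(13.2 × 3.00)
Wq = 0.2576 seconds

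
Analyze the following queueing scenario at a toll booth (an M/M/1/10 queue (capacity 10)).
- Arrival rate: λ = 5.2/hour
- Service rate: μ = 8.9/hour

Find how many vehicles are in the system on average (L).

ρ = λ/μ = 5.2/8.9 = 0.58427
P₀ = (1-ρ)/(1-ρ^(K+1)) = (1-0.58427)/(1-0.58427^11) = 0.41573/0.99729 = 0.4169
P_K = P₀×ρ^K = 0.4169 × 0.58427^10 = 0.4169 × 0.004636 = 0.001933
L = ρ[1 - (K+1)ρ^K + Kρ^(K+1)] / [(1-ρ)(1-ρ^(K+1))]
L = 0.58427 × (1 - 11×0.004636 + 10×0.002709) / ((1 - 0.58427) × (1 - 0.002709)) = 1.3755 vehicles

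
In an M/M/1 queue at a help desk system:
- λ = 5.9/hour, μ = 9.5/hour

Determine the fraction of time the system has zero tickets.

ρ = λ/μ = 5.9/9.5 = 0.6211
P(0) = 1 - ρ = 1 - 0.6211 = 0.3789
The server is idle 37.89% of the time.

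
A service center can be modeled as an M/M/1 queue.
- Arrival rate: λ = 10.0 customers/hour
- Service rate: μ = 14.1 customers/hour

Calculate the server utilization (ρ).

Server utilization: ρ = λ/μ
ρ = 10.0/14.1 = 0.7092
The server is busy 70.92% of the time.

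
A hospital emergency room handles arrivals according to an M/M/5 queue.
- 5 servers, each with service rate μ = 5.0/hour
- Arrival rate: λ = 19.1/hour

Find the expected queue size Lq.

Traffic intensity: ρ = λ/(cμ) = 19.1/(5×5.0) = 0.7640
Since ρ = 0.7640 < 1, system is stable.
Offered load a = λ/μ = cρ = 19.1/5.0 = 3.8200
P₀ = [ Σₙ₌₀^4 aⁿ/n! + a^5/(5!(1-ρ)) ]⁻¹
Σ = a^0/0! + a^1/1! + a^2/2! + a^3/3! + a^4/4! = 1.0000 + 3.8200 + 7.2962 + 9.2905 + 8.8724 = 30.2791
a^5/(5!(1-ρ)) = 813.4237/(120 × 0.2360) = 28.7226
P₀ = 1/(30.2791 + 28.7226) = 0.01695
Lq = P₀·a^5·ρ / (5!(1-ρ)²) = 0.0169487 × 813.4237 × 0.764000 / (120 × 0.0556960) = 1.5759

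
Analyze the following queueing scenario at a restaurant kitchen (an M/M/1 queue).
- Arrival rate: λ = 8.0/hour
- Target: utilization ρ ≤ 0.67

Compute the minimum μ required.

ρ = λ/μ, so μ = λ/ρ
μ ≥ 8.0/0.67 = 11.9403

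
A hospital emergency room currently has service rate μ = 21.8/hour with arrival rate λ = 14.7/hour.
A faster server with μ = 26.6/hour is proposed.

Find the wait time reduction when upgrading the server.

System 1: ρ₁ = 14.7/21.8 = 0.6743, W₁ = 1/(21.8-14.7) = 0.14085
System 2: ρ₂ = 14.7/26.6 = 0.5526, W₂ = 1/(26.6-14.7) = 0.084034
Improvement: (W₁-W₂)/W₁ = (0.14085-0.084034)/0.14085 = 40.34%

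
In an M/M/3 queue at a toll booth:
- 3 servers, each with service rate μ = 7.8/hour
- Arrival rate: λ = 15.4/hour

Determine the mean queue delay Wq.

Traffic intensity: ρ = λ/(cμ) = 15.4/(3×7.8) = 0.6581
Since ρ = 0.6581 < 1, system is stable.
Offered load a = λ/μ = cρ = 15.4/7.8 = 1.9744
P₀ = [ Σₙ₌₀^2 aⁿ/n! + a^3/(3!(1-ρ)) ]⁻¹
Σ = a^0/0! + a^1/1! + a^2/2! = 1.0000 + 1.9744 + 1.9490 = 4.9234
a^3/(3!(1-ρ)) = 7.6962/(6 × 0.34188) = 3.7519
P₀ = 1/(4.9234 + 3.7519) = 0.1153
Lq = P₀·a^3·ρ / (3!(1-ρ)²) = 0.11527 × 7.6962 × 0.65812 / (6 × 0.11688) = 0.8325
Wq = Lq/λ = 0.8325/15.4 = 0.05406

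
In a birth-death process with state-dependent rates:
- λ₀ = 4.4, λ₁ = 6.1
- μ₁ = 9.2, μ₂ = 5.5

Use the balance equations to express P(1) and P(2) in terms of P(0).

Balance equations:
State 0: λ₀P₀ = μ₁P₁ → P₁ = (λ₀/μ₁)P₀ = (4.4/9.2)P₀ = 0.4783P₀
State 1: P₂ = (λ₀λ₁)/(μ₁μ₂)P₀ = (4.4×6.1)/(9.2×5.5)P₀ = 0.5304P₀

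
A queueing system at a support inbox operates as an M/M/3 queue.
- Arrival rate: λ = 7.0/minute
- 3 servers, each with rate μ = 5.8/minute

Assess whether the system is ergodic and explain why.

Stability requires ρ = λ/(cμ) < 1
ρ = 7.0/(3 × 5.8) = 7.0/17.40 = 0.4023
Since 0.4023 < 1, the system is STABLE.
The servers are busy 40.23% of the time.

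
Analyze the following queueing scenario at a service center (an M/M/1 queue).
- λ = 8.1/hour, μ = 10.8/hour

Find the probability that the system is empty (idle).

ρ = λ/μ = 8.1/10.8 = 0.7500
P(0) = 1 - ρ = 1 - 0.7500 = 0.2500
The server is idle 25.00% of the time.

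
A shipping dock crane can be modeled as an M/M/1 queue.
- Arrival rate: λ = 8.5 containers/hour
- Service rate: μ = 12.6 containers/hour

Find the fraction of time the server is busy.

Server utilization: ρ = λ/μ
ρ = 8.5/12.6 = 0.6746
The server is busy 67.46% of the time.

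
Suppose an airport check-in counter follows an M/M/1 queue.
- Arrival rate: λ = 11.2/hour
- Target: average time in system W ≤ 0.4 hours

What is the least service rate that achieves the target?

For M/M/1: W = 1/(μ-λ)
Need W ≤ 0.4, so 1/(μ-λ) ≤ 0.4
μ - λ ≥ 1/0.4 = 2.5000
μ ≥ 11.2 + 2.5000 = 13.7000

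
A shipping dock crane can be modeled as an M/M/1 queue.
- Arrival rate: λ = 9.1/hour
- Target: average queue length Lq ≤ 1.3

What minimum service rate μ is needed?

For M/M/1: Lq = λ²/(μ(μ-λ))
Need Lq ≤ 1.3, i.e. μ(μ-λ) ≥ λ²/1.3
μ² - 9.1μ - 82.81/1.3 ≥ 0  →  μ² - 9.1μ - 63.7000 ≥ 0
Quadratic formula (positive root): μ = [λ + √(λ² + 4×63.7000)]/2
Discriminant: 82.81 + 4×63.7000 = 337.6100, √337.6100 = 18.3742
μ ≥ (9.1 + 18.3742)/2 = 13.7371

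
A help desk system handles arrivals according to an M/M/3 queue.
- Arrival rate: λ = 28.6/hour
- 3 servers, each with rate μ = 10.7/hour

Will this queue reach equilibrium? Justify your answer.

Stability requires ρ = λ/(cμ) < 1
ρ = 28.6/(3 × 10.7) = 28.6/32.10 = 0.8910
Since 0.8910 < 1, the system is STABLE.
The servers are busy 89.10% of the time.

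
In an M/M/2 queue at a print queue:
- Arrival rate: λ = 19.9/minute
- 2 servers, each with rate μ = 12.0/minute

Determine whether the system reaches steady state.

Stability requires ρ = λ/(cμ) < 1
ρ = 19.9/(2 × 12.0) = 19.9/24.00 = 0.8292
Since 0.8292 < 1, the system is STABLE.
The servers are busy 82.92% of the time.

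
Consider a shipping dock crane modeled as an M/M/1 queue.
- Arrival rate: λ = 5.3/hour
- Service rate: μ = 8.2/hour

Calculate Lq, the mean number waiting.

ρ = λ/μ = 5.3/8.2 = 0.6463
For M/M/1: Lq = λ²/(μ(μ-λ))
Lq = 28.09/(8.2 × 2.90)
Lq = 1.1812 containers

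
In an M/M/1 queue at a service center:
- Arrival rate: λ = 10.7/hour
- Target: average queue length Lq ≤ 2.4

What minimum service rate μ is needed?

For M/M/1: Lq = λ²/(μ(μ-λ))
Need Lq ≤ 2.4, i.e. μ(μ-λ) ≥ λ²/2.4
μ² - 10.7μ - 114.49/2.4 ≥ 0  →  μ² - 10.7μ - 47.70417 ≥ 0
Quadratic formula (positive root): μ = [λ + √(λ² + 4×47.70417)]/2
Discriminant: 114.49 + 4×47.70417 = 305.3067, √305.3067 = 17.4730
μ ≥ (10.7 + 17.4730)/2 = 14.0865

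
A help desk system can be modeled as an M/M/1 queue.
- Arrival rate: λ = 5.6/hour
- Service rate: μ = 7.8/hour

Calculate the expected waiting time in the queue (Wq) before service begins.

First, compute utilization: ρ = λ/μ = 5.6/7.8 = 0.7179
For M/M/1: Wq = λ/(μ(μ-λ))
Wq = 5.6/(7.8 × (7.8-5.6))
Wq = 5.6/(7.8 × 2.20)
Wq = 0.3263 hours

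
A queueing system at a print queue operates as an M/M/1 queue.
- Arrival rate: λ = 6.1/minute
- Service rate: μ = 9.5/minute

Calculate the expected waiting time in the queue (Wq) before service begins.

First, compute utilization: ρ = λ/μ = 6.1/9.5 = 0.6421
For M/M/1: Wq = λ/(μ(μ-λ))
Wq = 6.1/(9.5 × (9.5-6.1))
Wq = 6.1/(9.5 × 3.40)
Wq = 0.1889 minutes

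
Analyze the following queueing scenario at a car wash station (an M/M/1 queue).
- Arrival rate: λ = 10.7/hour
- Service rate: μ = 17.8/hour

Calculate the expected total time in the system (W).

First, compute utilization: ρ = λ/μ = 10.7/17.8 = 0.6011
For M/M/1: W = 1/(μ-λ)
W = 1/(17.8-10.7) = 1/7.10
W = 0.1408 hours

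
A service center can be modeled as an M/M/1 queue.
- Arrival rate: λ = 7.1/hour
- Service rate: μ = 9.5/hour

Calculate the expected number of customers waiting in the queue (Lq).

ρ = λ/μ = 7.1/9.5 = 0.7474
For M/M/1: Lq = λ²/(μ(μ-λ))
Lq = 50.41/(9.5 × 2.40)
Lq = 2.2110 customers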